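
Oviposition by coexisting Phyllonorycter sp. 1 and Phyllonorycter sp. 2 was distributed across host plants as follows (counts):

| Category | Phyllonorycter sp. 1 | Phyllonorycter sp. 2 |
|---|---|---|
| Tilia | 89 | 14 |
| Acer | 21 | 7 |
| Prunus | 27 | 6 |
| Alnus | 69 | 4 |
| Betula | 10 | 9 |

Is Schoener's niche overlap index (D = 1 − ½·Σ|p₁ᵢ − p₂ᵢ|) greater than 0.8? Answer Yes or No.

No

Proportions for Phyllonorycter sp. 1 (n=216): 89/216=0.4120, 21/216=0.0972, 27/216=0.1250, 69/216=0.3194, 10/216=0.0463
Proportions for Phyllonorycter sp. 2 (n=40): 14/40=0.3500, 7/40=0.1750, 6/40=0.1500, 4/40=0.1000, 9/40=0.2250
Σ|p₁ᵢ − p₂ᵢ| = 0.0620 + 0.0778 + 0.0250 + 0.2194 + 0.1787 = 0.5629
D = 1 − ½ × 0.5629 = 1 − 0.28145 = 0.71855
D = 0.71855 < 0.8 → No.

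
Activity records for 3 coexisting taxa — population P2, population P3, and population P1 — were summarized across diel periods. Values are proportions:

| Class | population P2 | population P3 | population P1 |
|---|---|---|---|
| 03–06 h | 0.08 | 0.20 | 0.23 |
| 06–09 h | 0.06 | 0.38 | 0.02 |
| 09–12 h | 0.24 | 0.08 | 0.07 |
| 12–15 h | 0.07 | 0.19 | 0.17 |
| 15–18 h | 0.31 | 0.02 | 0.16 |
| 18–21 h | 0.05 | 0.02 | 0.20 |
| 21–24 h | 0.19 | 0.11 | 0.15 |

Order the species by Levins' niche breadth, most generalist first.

Σp_P2ᵢ² = 0.08² + 0.06² + 0.24² + 0.07² + 0.31² + 0.05² + 0.19² = 0.0064 + 0.0036 + 0.0576 + 0.0049 + 0.0961 + 0.0025 + 0.0361 = 0.2072
B_P2 = 1 / 0.2072 = 4.8263
Σp_P3ᵢ² = 0.20² + 0.38² + 0.08² + 0.19² + 0.02² + 0.02² + 0.11² = 0.0400 + 0.1444 + 0.0064 + 0.0361 + 0.0004 + 0.0004 + 0.0121 = 0.2398
B_P3 = 1 / 0.2398 = 4.1701
Σp_P1ᵢ² = 0.23² + 0.02² + 0.07² + 0.17² + 0.16² + 0.20² + 0.15² = 0.0529 + 0.0004 + 0.0049 + 0.0289 + 0.0256 + 0.0400 + 0.0225 = 0.1752
B_P1 = 1 / 0.1752 = 5.7078
Ranking by B (broadest → narrowest): population P1 (5.71) > population P2 (4.83) > population P3 (4.17)

population P1 > population P2 > population P3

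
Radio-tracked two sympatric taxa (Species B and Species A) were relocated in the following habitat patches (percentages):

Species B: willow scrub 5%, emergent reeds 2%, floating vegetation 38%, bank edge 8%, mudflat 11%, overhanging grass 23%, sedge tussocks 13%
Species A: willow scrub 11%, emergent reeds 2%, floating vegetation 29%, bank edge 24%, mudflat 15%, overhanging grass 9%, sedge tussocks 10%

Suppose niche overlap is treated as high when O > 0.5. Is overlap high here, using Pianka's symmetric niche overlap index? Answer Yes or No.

Yes

Convert percentages to proportions (divide by 100).
Σ p₁ᵢp₂ᵢ = 0.0055 + 0.0004 + 0.1102 + 0.0192 + 0.0165 + 0.0207 + 0.0130 = 0.1855
Σp_1ᵢ² = 0.05² + 0.02² + 0.38² + 0.08² + 0.11² + 0.23² + 0.13² = 0.0025 + 0.0004 + 0.1444 + 0.0064 + 0.0121 + 0.0529 + 0.0169 = 0.2356
Σp_2ᵢ² = 0.11² + 0.02² + 0.29² + 0.24² + 0.15² + 0.09² + 0.10² = 0.0121 + 0.0004 + 0.0841 + 0.0576 + 0.0225 + 0.0081 + 0.0100 = 0.1948
O = 0.1855 / √(0.2356 × 0.1948) = 0.1855 / 0.21423 = 0.8659
O = 0.8659 > 0.5 → Yes.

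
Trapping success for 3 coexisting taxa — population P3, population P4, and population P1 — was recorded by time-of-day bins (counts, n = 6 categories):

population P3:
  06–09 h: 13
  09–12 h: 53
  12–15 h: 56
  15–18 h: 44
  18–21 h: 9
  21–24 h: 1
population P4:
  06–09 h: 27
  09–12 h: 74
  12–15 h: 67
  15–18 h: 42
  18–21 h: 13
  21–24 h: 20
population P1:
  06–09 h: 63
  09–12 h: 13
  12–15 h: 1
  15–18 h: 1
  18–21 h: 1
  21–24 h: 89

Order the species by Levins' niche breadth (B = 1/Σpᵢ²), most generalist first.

Proportions for population P3 (n=176): 13/176=0.0739, 53/176=0.3011, 56/176=0.3182, 44/176=0.2500, 9/176=0.0511, 1/176=0.0057
Proportions for population P4 (n=243): 27/243=0.1111, 74/243=0.3045, 67/243=0.2757, 42/243=0.1728, 13/243=0.0535, 20/243=0.0823
Proportions for population P1 (n=168): 63/168=0.3750, 13/168=0.0774, 1/168=0.0060, 1/168=0.0060, 1/168=0.0060, 89/168=0.5298
Σp_P3ᵢ² = 0.0739² + 0.3011² + 0.3182² + 0.2500² + 0.0511² + 0.0057² = 0.005461 + 0.090661 + 0.101251 + 0.062500 + 0.002611 + 0.000032 = 0.262516
B_P3 = 1 / 0.262516 = 3.8093
Σp_P4ᵢ² = 0.1111² + 0.3045² + 0.2757² + 0.1728² + 0.0535² + 0.0823² = 0.012343 + 0.092720 + 0.076010 + 0.029860 + 0.002862 + 0.006773 = 0.220568
B_P4 = 1 / 0.220568 = 4.5337
Σp_P1ᵢ² = 0.3750² + 0.0774² + 0.0060² + 0.0060² + 0.0060² + 0.5298² = 0.140625 + 0.005991 + 0.000036 + 0.000036 + 0.000036 + 0.280688 = 0.427412
B_P1 = 1 / 0.427412 = 2.3397
Ranking by B (broadest → narrowest): population P4 (4.53) > population P3 (3.81) > population P1 (2.34)

population P4 > population P3 > population P1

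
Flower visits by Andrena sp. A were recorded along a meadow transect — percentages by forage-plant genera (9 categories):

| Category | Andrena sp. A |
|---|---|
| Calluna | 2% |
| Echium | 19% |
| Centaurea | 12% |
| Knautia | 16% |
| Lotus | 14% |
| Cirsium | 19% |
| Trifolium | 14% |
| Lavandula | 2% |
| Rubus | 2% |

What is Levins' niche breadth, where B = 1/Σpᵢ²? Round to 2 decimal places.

Convert percentages to proportions (divide by 100).
Σpᵢ² = 0.02² + 0.19² + 0.12² + 0.16² + 0.14² + 0.19² + 0.14² + 0.02² + 0.02² = 0.0004 + 0.0361 + 0.0144 + 0.0256 + 0.0196 + 0.0361 + 0.0196 + 0.0004 + 0.0004 = 0.1526
B = 1 / 0.1526 = 6.5531

6.55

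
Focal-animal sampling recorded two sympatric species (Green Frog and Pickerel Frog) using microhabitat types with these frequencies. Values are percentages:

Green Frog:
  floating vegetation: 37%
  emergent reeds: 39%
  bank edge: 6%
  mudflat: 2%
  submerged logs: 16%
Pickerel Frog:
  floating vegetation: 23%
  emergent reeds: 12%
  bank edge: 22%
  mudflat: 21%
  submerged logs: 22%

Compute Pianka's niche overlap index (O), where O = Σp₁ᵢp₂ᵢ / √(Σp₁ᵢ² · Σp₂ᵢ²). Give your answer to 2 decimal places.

Convert percentages to proportions (divide by 100).
Σ p₁ᵢp₂ᵢ = 0.0851 + 0.0468 + 0.0132 + 0.0042 + 0.0352 = 0.1845
Σp_1ᵢ² = 0.37² + 0.39² + 0.06² + 0.02² + 0.16² = 0.1369 + 0.1521 + 0.0036 + 0.0004 + 0.0256 = 0.3186
Σp_2ᵢ² = 0.23² + 0.12² + 0.22² + 0.21² + 0.22² = 0.0529 + 0.0144 + 0.0484 + 0.0441 + 0.0484 = 0.2082
O = 0.1845 / √(0.3186 × 0.2082) = 0.1845 / 0.25755 = 0.7164

0.72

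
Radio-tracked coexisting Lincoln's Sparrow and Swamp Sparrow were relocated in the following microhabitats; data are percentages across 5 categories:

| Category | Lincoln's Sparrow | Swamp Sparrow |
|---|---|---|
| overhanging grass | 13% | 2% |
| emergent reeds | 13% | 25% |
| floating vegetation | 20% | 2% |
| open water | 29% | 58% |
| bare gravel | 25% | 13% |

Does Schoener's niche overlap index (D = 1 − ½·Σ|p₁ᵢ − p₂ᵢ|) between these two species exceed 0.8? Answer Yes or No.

No

Convert percentages to proportions (divide by 100).
Σ|p₁ᵢ − p₂ᵢ| = 0.11 + 0.12 + 0.18 + 0.29 + 0.12 = 0.82
D = 1 − ½ × 0.82 = 1 − 0.410 = 0.5900
D = 0.5900 < 0.8 → No.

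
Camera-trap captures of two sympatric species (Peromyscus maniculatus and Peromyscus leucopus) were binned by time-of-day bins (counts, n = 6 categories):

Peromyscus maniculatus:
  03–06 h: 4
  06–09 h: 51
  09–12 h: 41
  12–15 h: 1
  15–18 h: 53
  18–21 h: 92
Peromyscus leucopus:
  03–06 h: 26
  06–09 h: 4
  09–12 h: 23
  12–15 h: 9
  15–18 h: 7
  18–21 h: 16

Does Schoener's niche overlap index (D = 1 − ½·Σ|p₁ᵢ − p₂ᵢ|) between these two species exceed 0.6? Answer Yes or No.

Proportions for Peromyscus maniculatus (n=242): 4/242=0.0165, 51/242=0.2107, 41/242=0.1694, 1/242=0.0041, 53/242=0.2190, 92/242=0.3802
Proportions for Peromyscus leucopus (n=85): 26/85=0.3059, 4/85=0.0471, 23/85=0.2706, 9/85=0.1059, 7/85=0.0824, 16/85=0.1882
Σ|p₁ᵢ − p₂ᵢ| = 0.2894 + 0.1636 + 0.1012 + 0.1018 + 0.1366 + 0.1920 = 0.9846
D = 1 − ½ × 0.9846 = 1 − 0.49230 = 0.50770
D = 0.50770 < 0.6 → No.

No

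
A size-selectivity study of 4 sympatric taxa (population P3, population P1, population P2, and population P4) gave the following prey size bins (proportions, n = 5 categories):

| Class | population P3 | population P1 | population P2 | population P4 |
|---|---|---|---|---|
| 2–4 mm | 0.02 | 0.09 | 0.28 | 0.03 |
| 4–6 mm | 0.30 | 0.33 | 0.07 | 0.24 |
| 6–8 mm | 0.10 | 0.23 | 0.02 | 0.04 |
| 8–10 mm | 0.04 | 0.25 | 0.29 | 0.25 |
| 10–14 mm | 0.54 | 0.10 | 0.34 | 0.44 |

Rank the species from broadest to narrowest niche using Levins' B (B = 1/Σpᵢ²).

Σp_P3ᵢ² = 0.02² + 0.30² + 0.10² + 0.04² + 0.54² = 0.0004 + 0.0900 + 0.0100 + 0.0016 + 0.2916 = 0.3936
B_P3 = 1 / 0.3936 = 2.5407
Σp_P1ᵢ² = 0.09² + 0.33² + 0.23² + 0.25² + 0.10² = 0.0081 + 0.1089 + 0.0529 + 0.0625 + 0.0100 = 0.2424
B_P1 = 1 / 0.2424 = 4.1254
Σp_P2ᵢ² = 0.28² + 0.07² + 0.02² + 0.29² + 0.34² = 0.0784 + 0.0049 + 0.0004 + 0.0841 + 0.1156 = 0.2834
B_P2 = 1 / 0.2834 = 3.5286
Σp_P4ᵢ² = 0.03² + 0.24² + 0.04² + 0.25² + 0.44² = 0.0009 + 0.0576 + 0.0016 + 0.0625 + 0.1936 = 0.3162
B_P4 = 1 / 0.3162 = 3.1626
Ranking by B (broadest → narrowest): population P1 (4.13) > population P2 (3.53) > population P4 (3.16) > population P3 (2.54)

population P1 > population P2 > population P4 > population P3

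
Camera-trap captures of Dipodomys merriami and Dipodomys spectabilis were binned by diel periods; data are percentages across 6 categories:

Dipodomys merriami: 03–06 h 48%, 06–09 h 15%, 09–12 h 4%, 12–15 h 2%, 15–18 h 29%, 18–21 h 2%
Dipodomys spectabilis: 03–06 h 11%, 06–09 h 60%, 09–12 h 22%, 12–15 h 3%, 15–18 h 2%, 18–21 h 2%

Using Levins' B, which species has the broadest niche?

Convert percentages to proportions (divide by 100).
Σp_merrᵢ² = 0.48² + 0.15² + 0.04² + 0.02² + 0.29² + 0.02² = 0.2304 + 0.0225 + 0.0016 + 0.0004 + 0.0841 + 0.0004 = 0.3394
B_merr = 1 / 0.3394 = 2.9464
Σp_specᵢ² = 0.11² + 0.60² + 0.22² + 0.03² + 0.02² + 0.02² = 0.0121 + 0.3600 + 0.0484 + 0.0009 + 0.0004 + 0.0004 = 0.4222
B_spec = 1 / 0.4222 = 2.3685
Highest B → broadest niche (most generalist): Dipodomys merriami (B = 2.95).

Dipodomys merriami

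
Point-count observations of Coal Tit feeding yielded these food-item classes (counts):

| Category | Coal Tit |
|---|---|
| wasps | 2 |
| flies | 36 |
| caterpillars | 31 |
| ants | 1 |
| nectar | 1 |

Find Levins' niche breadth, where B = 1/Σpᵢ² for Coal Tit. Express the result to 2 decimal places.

Proportions for Coal Tit (n=71): 2/71=0.0282, 36/71=0.5070, 31/71=0.4366, 1/71=0.0141, 1/71=0.0141
Σpᵢ² = 0.0282² + 0.5070² + 0.4366² + 0.0141² + 0.0141² = 0.000795 + 0.257049 + 0.190620 + 0.000199 + 0.000199 = 0.448862
B = 1 / 0.448862 = 2.2279

2.23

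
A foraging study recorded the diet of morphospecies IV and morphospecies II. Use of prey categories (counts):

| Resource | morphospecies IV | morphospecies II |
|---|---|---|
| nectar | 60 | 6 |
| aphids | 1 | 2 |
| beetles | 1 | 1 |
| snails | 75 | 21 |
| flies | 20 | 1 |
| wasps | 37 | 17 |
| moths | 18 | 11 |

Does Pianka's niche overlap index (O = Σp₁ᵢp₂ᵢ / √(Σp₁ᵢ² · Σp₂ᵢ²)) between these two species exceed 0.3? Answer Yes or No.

Proportions for morphospecies IV (n=212): 60/212=0.2830, 1/212=0.0047, 1/212=0.0047, 75/212=0.3538, 20/212=0.0943, 37/212=0.1745, 18/212=0.0849
Proportions for morphospecies II (n=59): 6/59=0.1017, 2/59=0.0339, 1/59=0.0169, 21/59=0.3559, 1/59=0.0169, 17/59=0.2881, 11/59=0.1864
Σ p₁ᵢp₂ᵢ = 0.028781 + 0.000159 + 0.000079 + 0.125917 + 0.001594 + 0.050273 + 0.015825 = 0.222628
Σp_1ᵢ² = 0.2830² + 0.0047² + 0.0047² + 0.3538² + 0.0943² + 0.1745² + 0.0849² = 0.080089 + 0.000022 + 0.000022 + 0.125174 + 0.008892 + 0.030450 + 0.007208 = 0.251857
Σp_2ᵢ² = 0.1017² + 0.0339² + 0.0169² + 0.3559² + 0.0169² + 0.2881² + 0.1864² = 0.010343 + 0.001149 + 0.000286 + 0.126665 + 0.000286 + 0.083002 + 0.034745 = 0.256476
O = 0.222628 / √(0.251857 × 0.256476) = 0.222628 / 0.2541560 = 0.8760
O = 0.8760 > 0.3 → Yes.

Yes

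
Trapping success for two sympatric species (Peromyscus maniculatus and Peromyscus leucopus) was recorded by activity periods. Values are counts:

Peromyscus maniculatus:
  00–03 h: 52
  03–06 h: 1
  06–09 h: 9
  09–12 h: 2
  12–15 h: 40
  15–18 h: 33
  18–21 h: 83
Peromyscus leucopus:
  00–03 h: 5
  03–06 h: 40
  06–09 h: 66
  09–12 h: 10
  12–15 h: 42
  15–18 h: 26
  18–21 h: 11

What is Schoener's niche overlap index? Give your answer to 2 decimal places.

0.45

Proportions for Peromyscus maniculatus (n=220): 52/220=0.2364, 1/220=0.0045, 9/220=0.0409, 2/220=0.0091, 40/220=0.1818, 33/220=0.1500, 83/220=0.3773
Proportions for Peromyscus leucopus (n=200): 5/200=0.0250, 40/200=0.2000, 66/200=0.3300, 10/200=0.0500, 42/200=0.2100, 26/200=0.1300, 11/200=0.0550
Σ|p₁ᵢ − p₂ᵢ| = 0.2114 + 0.1955 + 0.2891 + 0.0409 + 0.0282 + 0.0200 + 0.3223 = 1.1074
D = 1 − ½ × 1.1074 = 1 − 0.55370 = 0.44630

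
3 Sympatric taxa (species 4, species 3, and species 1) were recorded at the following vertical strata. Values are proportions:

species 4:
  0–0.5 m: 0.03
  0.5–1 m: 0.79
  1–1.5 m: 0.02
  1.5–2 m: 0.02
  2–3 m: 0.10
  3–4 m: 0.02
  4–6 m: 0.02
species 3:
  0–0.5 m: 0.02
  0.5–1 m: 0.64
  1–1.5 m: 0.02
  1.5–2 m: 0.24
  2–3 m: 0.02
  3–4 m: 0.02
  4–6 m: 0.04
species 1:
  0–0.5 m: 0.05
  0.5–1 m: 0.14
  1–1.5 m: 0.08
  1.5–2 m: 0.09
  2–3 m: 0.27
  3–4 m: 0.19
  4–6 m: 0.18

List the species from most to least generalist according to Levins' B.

Σp_4ᵢ² = 0.03² + 0.79² + 0.02² + 0.02² + 0.10² + 0.02² + 0.02² = 0.0009 + 0.6241 + 0.0004 + 0.0004 + 0.0100 + 0.0004 + 0.0004 = 0.6366
B_4 = 1 / 0.6366 = 1.5708
Σp_3ᵢ² = 0.02² + 0.64² + 0.02² + 0.24² + 0.02² + 0.02² + 0.04² = 0.0004 + 0.4096 + 0.0004 + 0.0576 + 0.0004 + 0.0004 + 0.0016 = 0.4704
B_3 = 1 / 0.4704 = 2.1259
Σp_1ᵢ² = 0.05² + 0.14² + 0.08² + 0.09² + 0.27² + 0.19² + 0.18² = 0.0025 + 0.0196 + 0.0064 + 0.0081 + 0.0729 + 0.0361 + 0.0324 = 0.1780
B_1 = 1 / 0.1780 = 5.6180
Ranking by B (broadest → narrowest): species 1 (5.62) > species 3 (2.13) > species 4 (1.57)

species 1 > species 3 > species 4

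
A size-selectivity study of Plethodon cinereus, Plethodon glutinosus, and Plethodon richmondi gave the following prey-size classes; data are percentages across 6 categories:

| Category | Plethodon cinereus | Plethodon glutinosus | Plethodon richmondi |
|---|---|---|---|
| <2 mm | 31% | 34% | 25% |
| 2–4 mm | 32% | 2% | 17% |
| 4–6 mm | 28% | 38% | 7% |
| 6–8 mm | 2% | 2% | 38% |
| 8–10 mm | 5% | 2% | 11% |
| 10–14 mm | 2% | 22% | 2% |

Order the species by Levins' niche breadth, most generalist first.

Convert percentages to proportions (divide by 100).
Σp_cineᵢ² = 0.31² + 0.32² + 0.28² + 0.02² + 0.05² + 0.02² = 0.0961 + 0.1024 + 0.0784 + 0.0004 + 0.0025 + 0.0004 = 0.2802
B_cine = 1 / 0.2802 = 3.5689
Σp_glutᵢ² = 0.34² + 0.02² + 0.38² + 0.02² + 0.02² + 0.22² = 0.1156 + 0.0004 + 0.1444 + 0.0004 + 0.0004 + 0.0484 = 0.3096
B_glut = 1 / 0.3096 = 3.2300
Σp_richᵢ² = 0.25² + 0.17² + 0.07² + 0.38² + 0.11² + 0.02² = 0.0625 + 0.0289 + 0.0049 + 0.1444 + 0.0121 + 0.0004 = 0.2532
B_rich = 1 / 0.2532 = 3.9494
Ranking by B (broadest → narrowest): Plethodon richmondi (3.95) > Plethodon cinereus (3.57) > Plethodon glutinosus (3.23)

Plethodon richmondi > Plethodon cinereus > Plethodon glutinosus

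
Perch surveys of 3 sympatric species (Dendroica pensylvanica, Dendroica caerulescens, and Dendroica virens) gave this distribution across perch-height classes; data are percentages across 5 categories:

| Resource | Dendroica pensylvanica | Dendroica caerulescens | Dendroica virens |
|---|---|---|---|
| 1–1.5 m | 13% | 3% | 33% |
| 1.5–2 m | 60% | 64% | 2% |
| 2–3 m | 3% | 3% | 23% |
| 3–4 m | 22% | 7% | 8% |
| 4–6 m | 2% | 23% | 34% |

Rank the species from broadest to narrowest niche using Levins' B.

Dendroica virens > Dendroica pensylvanica > Dendroica caerulescens

Convert percentages to proportions (divide by 100).
Σp_pensᵢ² = 0.13² + 0.60² + 0.03² + 0.22² + 0.02² = 0.0169 + 0.3600 + 0.0009 + 0.0484 + 0.0004 = 0.4266
B_pens = 1 / 0.4266 = 2.3441
Σp_caerᵢ² = 0.03² + 0.64² + 0.03² + 0.07² + 0.23² = 0.0009 + 0.4096 + 0.0009 + 0.0049 + 0.0529 = 0.4692
B_caer = 1 / 0.4692 = 2.1313
Σp_vireᵢ² = 0.33² + 0.02² + 0.23² + 0.08² + 0.34² = 0.1089 + 0.0004 + 0.0529 + 0.0064 + 0.1156 = 0.2842
B_vire = 1 / 0.2842 = 3.5186
Ranking by B (broadest → narrowest): Dendroica virens (3.52) > Dendroica pensylvanica (2.34) > Dendroica caerulescens (2.13)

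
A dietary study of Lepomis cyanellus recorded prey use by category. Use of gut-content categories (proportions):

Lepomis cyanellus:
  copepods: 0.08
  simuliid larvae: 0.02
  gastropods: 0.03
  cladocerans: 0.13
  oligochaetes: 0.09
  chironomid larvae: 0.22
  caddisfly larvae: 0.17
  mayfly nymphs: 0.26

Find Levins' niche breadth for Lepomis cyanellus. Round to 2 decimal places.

5.63

Σpᵢ² = 0.08² + 0.02² + 0.03² + 0.13² + 0.09² + 0.22² + 0.17² + 0.26² = 0.0064 + 0.0004 + 0.0009 + 0.0169 + 0.0081 + 0.0484 + 0.0289 + 0.0676 = 0.1776
B = 1 / 0.1776 = 5.6306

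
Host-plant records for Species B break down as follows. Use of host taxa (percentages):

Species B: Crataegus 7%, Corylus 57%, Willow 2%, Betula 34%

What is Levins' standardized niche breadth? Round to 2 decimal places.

Convert percentages to proportions (divide by 100).
Σpᵢ² = 0.07² + 0.57² + 0.02² + 0.34² = 0.0049 + 0.3249 + 0.0004 + 0.1156 = 0.4458
B = 1 / 0.4458 = 2.2432
Bₛ = (B − 1)/(n − 1) = (2.2432 − 1)/(4 − 1) = 1.2432/3 = 0.4144

0.41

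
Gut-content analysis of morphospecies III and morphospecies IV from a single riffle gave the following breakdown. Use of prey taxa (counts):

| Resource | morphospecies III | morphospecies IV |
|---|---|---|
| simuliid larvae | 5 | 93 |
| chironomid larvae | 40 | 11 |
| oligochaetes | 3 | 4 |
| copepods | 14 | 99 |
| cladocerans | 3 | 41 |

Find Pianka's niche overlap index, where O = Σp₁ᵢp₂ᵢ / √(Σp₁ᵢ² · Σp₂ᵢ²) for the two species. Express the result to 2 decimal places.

0.40

Proportions for morphospecies III (n=65): 5/65=0.0769, 40/65=0.6154, 3/65=0.0462, 14/65=0.2154, 3/65=0.0462
Proportions for morphospecies IV (n=248): 93/248=0.3750, 11/248=0.0444, 4/248=0.0161, 99/248=0.3992, 41/248=0.1653
Σ p₁ᵢp₂ᵢ = 0.028838 + 0.027324 + 0.000744 + 0.085988 + 0.007637 = 0.150531
Σp_1ᵢ² = 0.0769² + 0.6154² + 0.0462² + 0.2154² + 0.0462² = 0.005914 + 0.378717 + 0.002134 + 0.046397 + 0.002134 = 0.435296
Σp_2ᵢ² = 0.3750² + 0.0444² + 0.0161² + 0.3992² + 0.1653² = 0.140625 + 0.001971 + 0.000259 + 0.159361 + 0.027324 = 0.329540
O = 0.150531 / √(0.435296 × 0.329540) = 0.150531 / 0.3787446 = 0.3974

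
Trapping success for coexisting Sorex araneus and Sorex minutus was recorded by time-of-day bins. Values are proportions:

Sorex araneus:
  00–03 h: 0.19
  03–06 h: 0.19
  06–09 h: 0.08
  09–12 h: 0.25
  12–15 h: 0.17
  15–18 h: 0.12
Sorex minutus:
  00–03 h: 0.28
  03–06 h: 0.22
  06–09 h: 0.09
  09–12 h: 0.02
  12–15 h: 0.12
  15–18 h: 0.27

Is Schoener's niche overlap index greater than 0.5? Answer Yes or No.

Σ|p₁ᵢ − p₂ᵢ| = 0.09 + 0.03 + 0.01 + 0.23 + 0.05 + 0.15 = 0.56
D = 1 − ½ × 0.56 = 1 − 0.280 = 0.7200
D = 0.7200 > 0.5 → Yes.

Yes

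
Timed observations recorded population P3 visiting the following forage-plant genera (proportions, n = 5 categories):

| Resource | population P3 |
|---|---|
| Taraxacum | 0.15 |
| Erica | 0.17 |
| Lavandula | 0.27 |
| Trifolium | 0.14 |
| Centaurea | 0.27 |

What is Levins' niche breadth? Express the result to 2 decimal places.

Σpᵢ² = 0.15² + 0.17² + 0.27² + 0.14² + 0.27² = 0.0225 + 0.0289 + 0.0729 + 0.0196 + 0.0729 = 0.2168
B = 1 / 0.2168 = 4.6125

4.61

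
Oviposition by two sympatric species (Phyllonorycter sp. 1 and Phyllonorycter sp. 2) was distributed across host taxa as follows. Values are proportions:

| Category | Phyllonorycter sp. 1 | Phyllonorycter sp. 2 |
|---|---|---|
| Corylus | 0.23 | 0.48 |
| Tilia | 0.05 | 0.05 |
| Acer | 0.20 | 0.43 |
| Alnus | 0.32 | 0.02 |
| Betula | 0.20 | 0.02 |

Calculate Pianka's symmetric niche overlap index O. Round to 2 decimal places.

Σ p₁ᵢp₂ᵢ = 0.1104 + 0.0025 + 0.0860 + 0.0064 + 0.0040 = 0.2093
Σp_1ᵢ² = 0.23² + 0.05² + 0.20² + 0.32² + 0.20² = 0.0529 + 0.0025 + 0.0400 + 0.1024 + 0.0400 = 0.2378
Σp_2ᵢ² = 0.48² + 0.05² + 0.43² + 0.02² + 0.02² = 0.2304 + 0.0025 + 0.1849 + 0.0004 + 0.0004 = 0.4186
O = 0.2093 / √(0.2378 × 0.4186) = 0.2093 / 0.31550 = 0.6634

0.66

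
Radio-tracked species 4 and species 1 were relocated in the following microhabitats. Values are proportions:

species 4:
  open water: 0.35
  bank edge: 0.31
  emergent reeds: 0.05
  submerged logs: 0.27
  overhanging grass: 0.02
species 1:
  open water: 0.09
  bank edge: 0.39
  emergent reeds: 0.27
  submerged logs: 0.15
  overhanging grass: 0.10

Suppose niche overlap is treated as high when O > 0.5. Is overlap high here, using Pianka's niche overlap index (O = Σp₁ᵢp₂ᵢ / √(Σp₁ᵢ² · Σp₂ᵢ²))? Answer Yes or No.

Yes

Σ p₁ᵢp₂ᵢ = 0.0315 + 0.1209 + 0.0135 + 0.0405 + 0.0020 = 0.2084
Σp_1ᵢ² = 0.35² + 0.31² + 0.05² + 0.27² + 0.02² = 0.1225 + 0.0961 + 0.0025 + 0.0729 + 0.0004 = 0.2944
Σp_2ᵢ² = 0.09² + 0.39² + 0.27² + 0.15² + 0.10² = 0.0081 + 0.1521 + 0.0729 + 0.0225 + 0.0100 = 0.2656
O = 0.2084 / √(0.2944 × 0.2656) = 0.2084 / 0.27963 = 0.7453
O = 0.7453 > 0.5 → Yes.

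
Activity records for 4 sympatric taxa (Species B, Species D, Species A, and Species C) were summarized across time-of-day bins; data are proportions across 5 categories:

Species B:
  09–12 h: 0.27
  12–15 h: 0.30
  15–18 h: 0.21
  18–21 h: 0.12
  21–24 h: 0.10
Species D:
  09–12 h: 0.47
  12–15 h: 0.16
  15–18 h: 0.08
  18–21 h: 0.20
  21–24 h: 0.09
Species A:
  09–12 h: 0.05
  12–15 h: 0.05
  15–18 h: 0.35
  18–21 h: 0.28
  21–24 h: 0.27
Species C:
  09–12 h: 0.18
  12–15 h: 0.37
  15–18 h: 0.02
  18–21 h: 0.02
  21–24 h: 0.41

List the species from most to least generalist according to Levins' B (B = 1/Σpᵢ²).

Σp_Bᵢ² = 0.27² + 0.30² + 0.21² + 0.12² + 0.10² = 0.0729 + 0.0900 + 0.0441 + 0.0144 + 0.0100 = 0.2314
B_B = 1 / 0.2314 = 4.3215
Σp_Dᵢ² = 0.47² + 0.16² + 0.08² + 0.20² + 0.09² = 0.2209 + 0.0256 + 0.0064 + 0.0400 + 0.0081 = 0.3010
B_D = 1 / 0.3010 = 3.3223
Σp_Aᵢ² = 0.05² + 0.05² + 0.35² + 0.28² + 0.27² = 0.0025 + 0.0025 + 0.1225 + 0.0784 + 0.0729 = 0.2788
B_A = 1 / 0.2788 = 3.5868
Σp_Cᵢ² = 0.18² + 0.37² + 0.02² + 0.02² + 0.41² = 0.0324 + 0.1369 + 0.0004 + 0.0004 + 0.1681 = 0.3382
B_C = 1 / 0.3382 = 2.9568
Ranking by B (broadest → narrowest): Species B (4.32) > Species A (3.59) > Species D (3.32) > Species C (2.96)

Species B > Species A > Species D > Species C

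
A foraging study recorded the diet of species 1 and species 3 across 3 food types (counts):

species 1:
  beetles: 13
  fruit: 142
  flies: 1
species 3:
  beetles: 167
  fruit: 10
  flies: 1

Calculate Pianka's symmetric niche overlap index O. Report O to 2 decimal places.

Proportions for species 1 (n=156): 13/156=0.0833, 142/156=0.9103, 1/156=0.0064
Proportions for species 3 (n=178): 167/178=0.9382, 10/178=0.0562, 1/178=0.0056
Σ p₁ᵢp₂ᵢ = 0.078152 + 0.051159 + 0.000036 = 0.129347
Σp_1ᵢ² = 0.0833² + 0.9103² + 0.0064² = 0.006939 + 0.828646 + 0.000041 = 0.835626
Σp_2ᵢ² = 0.9382² + 0.0562² + 0.0056² = 0.880219 + 0.003158 + 0.000031 = 0.883408
O = 0.129347 / √(0.835626 × 0.883408) = 0.129347 / 0.8591849 = 0.1505

0.15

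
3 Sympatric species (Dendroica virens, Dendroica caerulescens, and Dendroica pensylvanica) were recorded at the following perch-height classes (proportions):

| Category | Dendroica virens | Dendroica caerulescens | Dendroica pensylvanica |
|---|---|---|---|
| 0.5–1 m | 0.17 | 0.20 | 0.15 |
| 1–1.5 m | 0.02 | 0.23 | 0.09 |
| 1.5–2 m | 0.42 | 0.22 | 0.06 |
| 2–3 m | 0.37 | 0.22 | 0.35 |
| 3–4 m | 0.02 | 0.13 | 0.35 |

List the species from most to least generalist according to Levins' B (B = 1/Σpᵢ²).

Σp_vireᵢ² = 0.17² + 0.02² + 0.42² + 0.37² + 0.02² = 0.0289 + 0.0004 + 0.1764 + 0.1369 + 0.0004 = 0.3430
B_vire = 1 / 0.3430 = 2.9155
Σp_caerᵢ² = 0.20² + 0.23² + 0.22² + 0.22² + 0.13² = 0.0400 + 0.0529 + 0.0484 + 0.0484 + 0.0169 = 0.2066
B_caer = 1 / 0.2066 = 4.8403
Σp_pensᵢ² = 0.15² + 0.09² + 0.06² + 0.35² + 0.35² = 0.0225 + 0.0081 + 0.0036 + 0.1225 + 0.1225 = 0.2792
B_pens = 1 / 0.2792 = 3.5817
Ranking by B (broadest → narrowest): Dendroica caerulescens (4.84) > Dendroica pensylvanica (3.58) > Dendroica virens (2.92)

Dendroica caerulescens > Dendroica pensylvanica > Dendroica virens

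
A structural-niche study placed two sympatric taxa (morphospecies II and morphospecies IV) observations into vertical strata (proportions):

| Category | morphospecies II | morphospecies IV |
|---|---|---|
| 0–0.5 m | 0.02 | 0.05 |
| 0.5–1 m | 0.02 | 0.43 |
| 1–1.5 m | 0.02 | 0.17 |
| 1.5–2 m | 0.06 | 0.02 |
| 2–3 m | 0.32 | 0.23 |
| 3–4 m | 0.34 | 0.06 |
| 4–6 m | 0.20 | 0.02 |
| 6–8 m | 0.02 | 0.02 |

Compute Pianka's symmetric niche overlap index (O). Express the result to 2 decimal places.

0.42

Σ p₁ᵢp₂ᵢ = 0.0010 + 0.0086 + 0.0034 + 0.0012 + 0.0736 + 0.0204 + 0.0040 + 0.0004 = 0.1126
Σp_1ᵢ² = 0.02² + 0.02² + 0.02² + 0.06² + 0.32² + 0.34² + 0.20² + 0.02² = 0.0004 + 0.0004 + 0.0004 + 0.0036 + 0.1024 + 0.1156 + 0.0400 + 0.0004 = 0.2632
Σp_2ᵢ² = 0.05² + 0.43² + 0.17² + 0.02² + 0.23² + 0.06² + 0.02² + 0.02² = 0.0025 + 0.1849 + 0.0289 + 0.0004 + 0.0529 + 0.0036 + 0.0004 + 0.0004 = 0.2740
O = 0.1126 / √(0.2632 × 0.2740) = 0.1126 / 0.26855 = 0.4193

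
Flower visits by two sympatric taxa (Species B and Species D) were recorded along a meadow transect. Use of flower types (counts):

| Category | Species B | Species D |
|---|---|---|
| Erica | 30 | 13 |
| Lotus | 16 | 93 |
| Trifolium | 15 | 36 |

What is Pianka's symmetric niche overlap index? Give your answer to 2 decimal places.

0.65

Proportions for Species B (n=61): 30/61=0.4918, 16/61=0.2623, 15/61=0.2459
Proportions for Species D (n=142): 13/142=0.0915, 93/142=0.6549, 36/142=0.2535
Σ p₁ᵢp₂ᵢ = 0.045000 + 0.171780 + 0.062336 = 0.279116
Σp_1ᵢ² = 0.4918² + 0.2623² + 0.2459² = 0.241867 + 0.068801 + 0.060467 = 0.371135
Σp_2ᵢ² = 0.0915² + 0.6549² + 0.2535² = 0.008372 + 0.428894 + 0.064262 = 0.501528
O = 0.279116 / √(0.371135 × 0.501528) = 0.279116 / 0.4314332 = 0.6470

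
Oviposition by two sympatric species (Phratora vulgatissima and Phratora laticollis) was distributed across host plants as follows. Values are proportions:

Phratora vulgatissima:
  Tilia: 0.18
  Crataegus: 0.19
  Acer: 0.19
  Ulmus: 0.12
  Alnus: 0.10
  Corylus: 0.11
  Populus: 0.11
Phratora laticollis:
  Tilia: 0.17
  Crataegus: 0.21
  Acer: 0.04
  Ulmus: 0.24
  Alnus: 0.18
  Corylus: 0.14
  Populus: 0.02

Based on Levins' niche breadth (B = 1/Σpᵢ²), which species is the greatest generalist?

Σp_vulgᵢ² = 0.18² + 0.19² + 0.19² + 0.12² + 0.10² + 0.11² + 0.11² = 0.0324 + 0.0361 + 0.0361 + 0.0144 + 0.0100 + 0.0121 + 0.0121 = 0.1532
B_vulg = 1 / 0.1532 = 6.5274
Σp_latiᵢ² = 0.17² + 0.21² + 0.04² + 0.24² + 0.18² + 0.14² + 0.02² = 0.0289 + 0.0441 + 0.0016 + 0.0576 + 0.0324 + 0.0196 + 0.0004 = 0.1846
B_lati = 1 / 0.1846 = 5.4171
Highest B → broadest niche (most generalist): Phratora vulgatissima (B = 6.53).

Phratora vulgatissima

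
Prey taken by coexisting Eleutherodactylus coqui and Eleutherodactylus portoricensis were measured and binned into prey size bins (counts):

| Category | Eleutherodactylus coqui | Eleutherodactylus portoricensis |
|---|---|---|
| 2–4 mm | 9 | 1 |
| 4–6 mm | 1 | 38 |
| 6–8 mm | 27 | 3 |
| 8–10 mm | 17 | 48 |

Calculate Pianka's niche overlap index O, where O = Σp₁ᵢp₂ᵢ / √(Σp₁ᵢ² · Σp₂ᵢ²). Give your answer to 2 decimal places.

0.46

Proportions for Eleutherodactylus coqui (n=54): 9/54=0.1667, 1/54=0.0185, 27/54=0.5000, 17/54=0.3148
Proportions for Eleutherodactylus portoricensis (n=90): 1/90=0.0111, 38/90=0.4222, 3/90=0.0333, 48/90=0.5333
Σ p₁ᵢp₂ᵢ = 0.001850 + 0.007811 + 0.016650 + 0.167883 = 0.194194
Σp_1ᵢ² = 0.1667² + 0.0185² + 0.5000² + 0.3148² = 0.027789 + 0.000342 + 0.250000 + 0.099099 = 0.377230
Σp_2ᵢ² = 0.0111² + 0.4222² + 0.0333² + 0.5333² = 0.000123 + 0.178253 + 0.001109 + 0.284409 = 0.463894
O = 0.194194 / √(0.377230 × 0.463894) = 0.194194 / 0.4183237 = 0.4642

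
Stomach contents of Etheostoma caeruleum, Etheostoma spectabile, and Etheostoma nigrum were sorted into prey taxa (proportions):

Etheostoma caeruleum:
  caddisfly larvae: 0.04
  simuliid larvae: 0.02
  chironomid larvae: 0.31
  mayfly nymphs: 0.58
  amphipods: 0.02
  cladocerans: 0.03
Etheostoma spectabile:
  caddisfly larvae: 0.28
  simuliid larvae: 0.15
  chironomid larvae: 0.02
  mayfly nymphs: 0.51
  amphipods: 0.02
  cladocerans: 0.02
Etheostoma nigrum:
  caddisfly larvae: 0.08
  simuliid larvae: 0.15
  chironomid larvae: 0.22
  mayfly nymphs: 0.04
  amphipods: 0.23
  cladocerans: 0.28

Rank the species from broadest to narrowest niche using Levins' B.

Σp_caerᵢ² = 0.04² + 0.02² + 0.31² + 0.58² + 0.02² + 0.03² = 0.0016 + 0.0004 + 0.0961 + 0.3364 + 0.0004 + 0.0009 = 0.4358
B_caer = 1 / 0.4358 = 2.2946
Σp_specᵢ² = 0.28² + 0.15² + 0.02² + 0.51² + 0.02² + 0.02² = 0.0784 + 0.0225 + 0.0004 + 0.2601 + 0.0004 + 0.0004 = 0.3622
B_spec = 1 / 0.3622 = 2.7609
Σp_nigrᵢ² = 0.08² + 0.15² + 0.22² + 0.04² + 0.23² + 0.28² = 0.0064 + 0.0225 + 0.0484 + 0.0016 + 0.0529 + 0.0784 = 0.2102
B_nigr = 1 / 0.2102 = 4.7574
Ranking by B (broadest → narrowest): Etheostoma nigrum (4.76) > Etheostoma spectabile (2.76) > Etheostoma caeruleum (2.29)

Etheostoma nigrum > Etheostoma spectabile > Etheostoma caeruleum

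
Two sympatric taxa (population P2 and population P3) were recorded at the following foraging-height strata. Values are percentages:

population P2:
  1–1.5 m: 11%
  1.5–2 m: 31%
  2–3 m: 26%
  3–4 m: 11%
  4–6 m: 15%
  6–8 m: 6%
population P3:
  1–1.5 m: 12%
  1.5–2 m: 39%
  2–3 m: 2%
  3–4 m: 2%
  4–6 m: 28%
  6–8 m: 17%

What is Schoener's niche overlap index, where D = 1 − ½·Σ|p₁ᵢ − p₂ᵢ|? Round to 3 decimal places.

Convert percentages to proportions (divide by 100).
Σ|p₁ᵢ − p₂ᵢ| = 0.01 + 0.08 + 0.24 + 0.09 + 0.13 + 0.11 = 0.66
D = 1 − ½ × 0.66 = 1 − 0.330 = 0.67000

0.670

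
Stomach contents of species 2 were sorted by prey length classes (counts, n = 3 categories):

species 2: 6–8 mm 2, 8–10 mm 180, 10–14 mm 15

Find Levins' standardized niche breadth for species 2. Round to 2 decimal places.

Proportions for species 2 (n=197): 2/197=0.0102, 180/197=0.9137, 15/197=0.0761
Σpᵢ² = 0.0102² + 0.9137² + 0.0761² = 0.000104 + 0.834848 + 0.005791 = 0.840743
B = 1 / 0.840743 = 1.1894
Bₛ = (B − 1)/(n − 1) = (1.1894 − 1)/(3 − 1) = 0.1894/2 = 0.0947

0.09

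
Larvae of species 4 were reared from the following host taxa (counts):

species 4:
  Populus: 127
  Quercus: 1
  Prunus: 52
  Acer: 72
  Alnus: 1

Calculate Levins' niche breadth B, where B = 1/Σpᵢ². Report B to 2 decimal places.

2.66

Proportions for species 4 (n=253): 127/253=0.5020, 1/253=0.0040, 52/253=0.2055, 72/253=0.2846, 1/253=0.0040
Σpᵢ² = 0.5020² + 0.0040² + 0.2055² + 0.2846² + 0.0040² = 0.252004 + 0.000016 + 0.042230 + 0.080997 + 0.000016 = 0.375263
B = 1 / 0.375263 = 2.6648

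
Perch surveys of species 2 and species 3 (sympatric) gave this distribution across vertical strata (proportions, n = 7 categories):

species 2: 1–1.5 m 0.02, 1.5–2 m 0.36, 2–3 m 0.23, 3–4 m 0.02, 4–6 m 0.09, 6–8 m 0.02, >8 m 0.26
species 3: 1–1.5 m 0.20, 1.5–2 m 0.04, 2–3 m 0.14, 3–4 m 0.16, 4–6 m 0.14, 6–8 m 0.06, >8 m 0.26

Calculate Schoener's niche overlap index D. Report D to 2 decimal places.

0.59

Σ|p₁ᵢ − p₂ᵢ| = 0.18 + 0.32 + 0.09 + 0.14 + 0.05 + 0.04 + 0.00 = 0.82
D = 1 − ½ × 0.82 = 1 − 0.410 = 0.5900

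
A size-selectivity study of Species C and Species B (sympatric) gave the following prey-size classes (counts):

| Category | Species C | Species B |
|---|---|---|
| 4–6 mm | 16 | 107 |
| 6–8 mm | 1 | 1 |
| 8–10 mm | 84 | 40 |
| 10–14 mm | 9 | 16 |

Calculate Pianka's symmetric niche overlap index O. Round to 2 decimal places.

0.53

Proportions for Species C (n=110): 16/110=0.1455, 1/110=0.0091, 84/110=0.7636, 9/110=0.0818
Proportions for Species B (n=164): 107/164=0.6524, 1/164=0.0061, 40/164=0.2439, 16/164=0.0976
Σ p₁ᵢp₂ᵢ = 0.094924 + 0.000056 + 0.186242 + 0.007984 = 0.289206
Σp_1ᵢ² = 0.1455² + 0.0091² + 0.7636² + 0.0818² = 0.021170 + 0.000083 + 0.583085 + 0.006691 = 0.611029
Σp_2ᵢ² = 0.6524² + 0.0061² + 0.2439² + 0.0976² = 0.425626 + 0.000037 + 0.059487 + 0.009526 = 0.494676
O = 0.289206 / √(0.611029 × 0.494676) = 0.289206 / 0.5497830 = 0.5260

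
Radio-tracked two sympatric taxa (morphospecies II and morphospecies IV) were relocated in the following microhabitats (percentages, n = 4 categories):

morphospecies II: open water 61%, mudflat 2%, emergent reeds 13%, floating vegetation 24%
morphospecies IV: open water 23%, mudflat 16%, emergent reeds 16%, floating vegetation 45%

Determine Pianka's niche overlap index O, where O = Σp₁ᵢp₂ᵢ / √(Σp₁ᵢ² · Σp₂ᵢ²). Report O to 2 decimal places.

0.74

Convert percentages to proportions (divide by 100).
Σ p₁ᵢp₂ᵢ = 0.1403 + 0.0032 + 0.0208 + 0.1080 = 0.2723
Σp_1ᵢ² = 0.61² + 0.02² + 0.13² + 0.24² = 0.3721 + 0.0004 + 0.0169 + 0.0576 = 0.4470
Σp_2ᵢ² = 0.23² + 0.16² + 0.16² + 0.45² = 0.0529 + 0.0256 + 0.0256 + 0.2025 = 0.3066
O = 0.2723 / √(0.4470 × 0.3066) = 0.2723 / 0.37020 = 0.7355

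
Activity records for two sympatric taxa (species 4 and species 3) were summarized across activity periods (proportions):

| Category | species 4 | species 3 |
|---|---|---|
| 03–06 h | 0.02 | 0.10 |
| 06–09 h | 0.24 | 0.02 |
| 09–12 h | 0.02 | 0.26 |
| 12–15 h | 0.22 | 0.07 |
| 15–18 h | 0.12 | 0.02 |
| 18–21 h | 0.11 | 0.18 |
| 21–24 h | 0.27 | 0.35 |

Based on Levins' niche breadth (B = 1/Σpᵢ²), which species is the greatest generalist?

species 4

Σp_4ᵢ² = 0.02² + 0.24² + 0.02² + 0.22² + 0.12² + 0.11² + 0.27² = 0.0004 + 0.0576 + 0.0004 + 0.0484 + 0.0144 + 0.0121 + 0.0729 = 0.2062
B_4 = 1 / 0.2062 = 4.8497
Σp_3ᵢ² = 0.10² + 0.02² + 0.26² + 0.07² + 0.02² + 0.18² + 0.35² = 0.0100 + 0.0004 + 0.0676 + 0.0049 + 0.0004 + 0.0324 + 0.1225 = 0.2382
B_3 = 1 / 0.2382 = 4.1982
Highest B → broadest niche (most generalist): species 4 (B = 4.85).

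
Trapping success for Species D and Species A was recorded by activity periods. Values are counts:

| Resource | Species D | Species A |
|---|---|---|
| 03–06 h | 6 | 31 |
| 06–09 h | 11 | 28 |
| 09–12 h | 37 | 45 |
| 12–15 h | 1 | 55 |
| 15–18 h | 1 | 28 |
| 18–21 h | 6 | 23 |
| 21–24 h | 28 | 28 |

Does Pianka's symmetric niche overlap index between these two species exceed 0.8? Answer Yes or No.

Proportions for Species D (n=90): 6/90=0.0667, 11/90=0.1222, 37/90=0.4111, 1/90=0.0111, 1/90=0.0111, 6/90=0.0667, 28/90=0.3111
Proportions for Species A (n=238): 31/238=0.1303, 28/238=0.1176, 45/238=0.1891, 55/238=0.2311, 28/238=0.1176, 23/238=0.0966, 28/238=0.1176
Σ p₁ᵢp₂ᵢ = 0.008691 + 0.014371 + 0.077739 + 0.002565 + 0.001305 + 0.006443 + 0.036585 = 0.147699
Σp_1ᵢ² = 0.0667² + 0.1222² + 0.4111² + 0.0111² + 0.0111² + 0.0667² + 0.3111² = 0.004449 + 0.014933 + 0.169003 + 0.000123 + 0.000123 + 0.004449 + 0.096783 = 0.289863
Σp_2ᵢ² = 0.1303² + 0.1176² + 0.1891² + 0.2311² + 0.1176² + 0.0966² + 0.1176² = 0.016978 + 0.013830 + 0.035759 + 0.053407 + 0.013830 + 0.009332 + 0.013830 = 0.156966
O = 0.147699 / √(0.289863 × 0.156966) = 0.147699 / 0.2133041 = 0.6924
O = 0.6924 < 0.8 → No.

No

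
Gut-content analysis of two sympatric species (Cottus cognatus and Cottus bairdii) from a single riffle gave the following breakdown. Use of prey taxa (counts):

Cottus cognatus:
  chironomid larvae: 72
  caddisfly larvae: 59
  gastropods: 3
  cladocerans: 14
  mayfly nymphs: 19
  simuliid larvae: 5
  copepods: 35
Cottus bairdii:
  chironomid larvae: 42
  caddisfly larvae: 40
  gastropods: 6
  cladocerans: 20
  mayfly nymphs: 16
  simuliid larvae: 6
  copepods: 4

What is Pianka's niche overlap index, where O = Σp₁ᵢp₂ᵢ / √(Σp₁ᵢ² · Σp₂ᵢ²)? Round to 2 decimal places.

Proportions for Cottus cognatus (n=207): 72/207=0.3478, 59/207=0.2850, 3/207=0.0145, 14/207=0.0676, 19/207=0.0918, 5/207=0.0242, 35/207=0.1691
Proportions for Cottus bairdii (n=134): 42/134=0.3134, 40/134=0.2985, 6/134=0.0448, 20/134=0.1493, 16/134=0.1194, 6/134=0.0448, 4/134=0.0299
Σ p₁ᵢp₂ᵢ = 0.109001 + 0.085073 + 0.000650 + 0.010093 + 0.010961 + 0.001084 + 0.005056 = 0.221918
Σp_1ᵢ² = 0.3478² + 0.2850² + 0.0145² + 0.0676² + 0.0918² + 0.0242² + 0.1691² = 0.120965 + 0.081225 + 0.000210 + 0.004570 + 0.008427 + 0.000586 + 0.028595 = 0.244578
Σp_2ᵢ² = 0.3134² + 0.2985² + 0.0448² + 0.1493² + 0.1194² + 0.0448² + 0.0299² = 0.098220 + 0.089102 + 0.002007 + 0.022290 + 0.014256 + 0.002007 + 0.000894 = 0.228776
O = 0.221918 / √(0.244578 × 0.228776) = 0.221918 / 0.2365451 = 0.9382

0.94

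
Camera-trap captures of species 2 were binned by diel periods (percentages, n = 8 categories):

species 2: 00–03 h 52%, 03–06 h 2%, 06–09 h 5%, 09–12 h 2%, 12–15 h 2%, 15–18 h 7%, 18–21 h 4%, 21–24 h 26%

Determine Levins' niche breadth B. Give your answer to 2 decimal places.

Convert percentages to proportions (divide by 100).
Σpᵢ² = 0.52² + 0.02² + 0.05² + 0.02² + 0.02² + 0.07² + 0.04² + 0.26² = 0.2704 + 0.0004 + 0.0025 + 0.0004 + 0.0004 + 0.0049 + 0.0016 + 0.0676 = 0.3482
B = 1 / 0.3482 = 2.8719

2.87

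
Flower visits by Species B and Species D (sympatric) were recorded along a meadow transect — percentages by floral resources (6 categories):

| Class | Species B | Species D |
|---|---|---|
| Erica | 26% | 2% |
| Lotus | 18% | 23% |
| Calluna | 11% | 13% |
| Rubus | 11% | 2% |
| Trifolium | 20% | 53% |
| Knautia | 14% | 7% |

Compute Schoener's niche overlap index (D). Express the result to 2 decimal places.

0.60

Convert percentages to proportions (divide by 100).
Σ|p₁ᵢ − p₂ᵢ| = 0.24 + 0.05 + 0.02 + 0.09 + 0.33 + 0.07 = 0.80
D = 1 − ½ × 0.80 = 1 − 0.400 = 0.6000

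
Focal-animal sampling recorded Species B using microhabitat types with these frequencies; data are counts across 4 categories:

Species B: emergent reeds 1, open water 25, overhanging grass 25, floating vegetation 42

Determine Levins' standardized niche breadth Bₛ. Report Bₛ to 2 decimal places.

Proportions for Species B (n=93): 1/93=0.0108, 25/93=0.2688, 25/93=0.2688, 42/93=0.4516
Σpᵢ² = 0.0108² + 0.2688² + 0.2688² + 0.4516² = 0.000117 + 0.072253 + 0.072253 + 0.203943 = 0.348566
B = 1 / 0.348566 = 2.8689
Bₛ = (B − 1)/(n − 1) = (2.8689 − 1)/(4 − 1) = 1.8689/3 = 0.6230

0.62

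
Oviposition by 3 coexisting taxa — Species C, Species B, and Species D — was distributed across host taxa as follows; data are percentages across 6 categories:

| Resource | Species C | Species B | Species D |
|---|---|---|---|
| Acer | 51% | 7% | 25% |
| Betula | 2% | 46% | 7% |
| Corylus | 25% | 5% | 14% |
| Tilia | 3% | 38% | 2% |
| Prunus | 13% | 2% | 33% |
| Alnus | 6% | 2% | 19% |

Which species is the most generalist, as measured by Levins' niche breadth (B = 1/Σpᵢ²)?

Convert percentages to proportions (divide by 100).
Σp_Cᵢ² = 0.51² + 0.02² + 0.25² + 0.03² + 0.13² + 0.06² = 0.2601 + 0.0004 + 0.0625 + 0.0009 + 0.0169 + 0.0036 = 0.3444
B_C = 1 / 0.3444 = 2.9036
Σp_Bᵢ² = 0.07² + 0.46² + 0.05² + 0.38² + 0.02² + 0.02² = 0.0049 + 0.2116 + 0.0025 + 0.1444 + 0.0004 + 0.0004 = 0.3642
B_B = 1 / 0.3642 = 2.7457
Σp_Dᵢ² = 0.25² + 0.07² + 0.14² + 0.02² + 0.33² + 0.19² = 0.0625 + 0.0049 + 0.0196 + 0.0004 + 0.1089 + 0.0361 = 0.2324
B_D = 1 / 0.2324 = 4.3029
Highest B → broadest niche (most generalist): Species D (B = 4.30).

Species D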